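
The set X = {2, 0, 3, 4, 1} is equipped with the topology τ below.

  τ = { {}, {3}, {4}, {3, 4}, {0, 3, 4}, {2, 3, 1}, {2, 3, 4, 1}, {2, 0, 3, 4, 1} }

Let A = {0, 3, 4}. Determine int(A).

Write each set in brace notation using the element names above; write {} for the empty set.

U open, U⊆A: {}, {4}, {3}, {3, 4}, {0, 3, 4}. int(A) = ⋃ = {0, 3, 4}

{0, 3, 4}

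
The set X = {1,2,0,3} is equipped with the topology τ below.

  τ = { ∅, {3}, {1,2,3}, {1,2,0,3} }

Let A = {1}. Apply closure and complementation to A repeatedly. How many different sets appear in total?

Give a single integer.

X∖A={2,0,3}, int(X∖A)={3}, hence cl(A)={1,2,0}
Orbit (k=closure, c=complement):
  1. A     = {1}
  2. kA    = {1,2,0}
  3. cA    = {2,0,3}
  4. ckA   = {3}
  5. kcA   = {1,2,0,3}
  6. ckcA  = ∅
(closed under both — stop)

6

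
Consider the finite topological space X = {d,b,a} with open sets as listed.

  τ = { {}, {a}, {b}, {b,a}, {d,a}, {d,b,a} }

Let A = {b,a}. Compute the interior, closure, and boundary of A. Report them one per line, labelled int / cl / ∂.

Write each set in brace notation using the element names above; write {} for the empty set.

U open, U⊆A: {}, {b}, {a}, {b,a}. int(A) = ⋃ = {b,a}
X∖A={d}, int(X∖A)={}, hence cl(A)={d,b,a}
∂A: remove int from cl → {d}

int(A) = {b,a}
cl(A)  = {d,b,a}
∂A     = {d}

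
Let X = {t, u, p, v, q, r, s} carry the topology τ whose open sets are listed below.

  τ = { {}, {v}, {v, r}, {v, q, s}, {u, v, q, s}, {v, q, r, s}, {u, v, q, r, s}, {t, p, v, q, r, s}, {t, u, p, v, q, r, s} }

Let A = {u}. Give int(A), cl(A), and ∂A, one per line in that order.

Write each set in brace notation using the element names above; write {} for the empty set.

int(A) = {}
cl(A)  = {u}
∂A     = {u}

interior: largest open inside A is {} (from {})
cl via duality: int({t, p, v, q, r, s}) = {t, p, v, q, r, s}, so X∖{t, p, v, q, r, s} = {u}
cl∖int = {u}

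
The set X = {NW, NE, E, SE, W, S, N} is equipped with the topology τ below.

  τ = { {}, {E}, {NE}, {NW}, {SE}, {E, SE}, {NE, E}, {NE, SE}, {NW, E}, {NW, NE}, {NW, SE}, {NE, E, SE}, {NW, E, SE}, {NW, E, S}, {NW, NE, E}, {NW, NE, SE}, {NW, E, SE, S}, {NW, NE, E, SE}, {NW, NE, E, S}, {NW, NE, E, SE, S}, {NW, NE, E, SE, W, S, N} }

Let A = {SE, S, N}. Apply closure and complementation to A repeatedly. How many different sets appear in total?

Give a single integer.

cl via duality: int({NW, NE, E, W}) = {NW, NE, E}, so X∖{NW, NE, E} = {SE, W, S, N}
Write k for closure, c for complement:
  1. A     = {SE, S, N}
  2. kA    = {SE, W, S, N}
  3. cA    = {NW, NE, E, W}
  4. ckA   = {NW, NE, E}
  5. kcA   = {NW, NE, E, W, S, N}
  6. ckcA  = {SE}
  7. kckcA = {SE, W, N}
  8. ckckcA = {NW, NE, E, S}
applying k or c yields no new set

8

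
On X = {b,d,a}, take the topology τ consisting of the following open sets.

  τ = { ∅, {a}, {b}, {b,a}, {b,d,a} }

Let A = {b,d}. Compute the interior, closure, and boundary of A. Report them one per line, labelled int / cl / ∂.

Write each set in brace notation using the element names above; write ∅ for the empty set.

interior: largest open inside A is {b} (from ∅, {b})
cl via duality: int({a}) = {a}, so X∖{a} = {b,d}
cl∖int = {d}

int(A) = {b}
cl(A)  = {b,d}
∂A     = {d}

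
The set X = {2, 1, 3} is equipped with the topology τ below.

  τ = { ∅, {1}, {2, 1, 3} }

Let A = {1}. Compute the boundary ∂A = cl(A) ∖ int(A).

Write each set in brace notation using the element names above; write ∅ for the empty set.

{2, 3}

opens ⊆ A: ∅, {1}; union → int = {1}
complement {2, 3}; its interior ∅; cl(A) = X∖∅ = {2, 1, 3}
boundary = {2, 1, 3} ∖ {1} = {2, 3}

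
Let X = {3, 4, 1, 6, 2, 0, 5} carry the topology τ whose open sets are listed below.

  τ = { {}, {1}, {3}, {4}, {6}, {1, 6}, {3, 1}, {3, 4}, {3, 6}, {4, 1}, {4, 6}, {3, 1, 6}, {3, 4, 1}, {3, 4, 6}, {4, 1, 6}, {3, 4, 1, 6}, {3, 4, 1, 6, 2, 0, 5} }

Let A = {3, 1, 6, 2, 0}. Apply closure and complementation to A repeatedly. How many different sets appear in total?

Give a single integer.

6

X∖A={4, 5}, int(X∖A)={4}, hence cl(A)={3, 1, 6, 2, 0, 5}
Orbit (k=closure, c=complement):
  1. A     = {3, 1, 6, 2, 0}
  2. kA    = {3, 1, 6, 2, 0, 5}
  3. cA    = {4, 5}
  4. ckA   = {4}
  5. kcA   = {4, 2, 0, 5}
  6. ckcA  = {3, 1, 6}
(closed under both — stop)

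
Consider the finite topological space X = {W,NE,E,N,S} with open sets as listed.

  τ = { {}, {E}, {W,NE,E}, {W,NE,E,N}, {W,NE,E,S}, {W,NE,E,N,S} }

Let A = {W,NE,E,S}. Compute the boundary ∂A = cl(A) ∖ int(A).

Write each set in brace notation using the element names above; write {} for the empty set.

U open, U⊆A: {}, {E}, {W,NE,E}, {W,NE,E,S}. int(A) = ⋃ = {W,NE,E,S}
X∖A={N}, int(X∖A)={}, hence cl(A)={W,NE,E,N,S}
∂A: remove int from cl → {N}

{N}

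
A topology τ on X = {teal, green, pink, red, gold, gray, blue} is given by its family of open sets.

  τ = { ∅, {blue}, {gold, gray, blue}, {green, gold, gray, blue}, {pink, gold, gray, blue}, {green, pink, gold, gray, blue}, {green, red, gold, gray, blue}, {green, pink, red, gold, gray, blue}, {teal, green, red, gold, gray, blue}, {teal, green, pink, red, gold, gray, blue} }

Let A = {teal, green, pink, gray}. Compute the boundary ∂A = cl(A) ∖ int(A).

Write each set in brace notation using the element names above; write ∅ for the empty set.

interior: largest open inside A is ∅ (from ∅)
cl via duality: int({red, gold, blue}) = {blue}, so X∖{blue} = {teal, green, pink, red, gold, gray}
cl∖int = {teal, green, pink, red, gold, gray}

{teal, green, pink, red, gold, gray}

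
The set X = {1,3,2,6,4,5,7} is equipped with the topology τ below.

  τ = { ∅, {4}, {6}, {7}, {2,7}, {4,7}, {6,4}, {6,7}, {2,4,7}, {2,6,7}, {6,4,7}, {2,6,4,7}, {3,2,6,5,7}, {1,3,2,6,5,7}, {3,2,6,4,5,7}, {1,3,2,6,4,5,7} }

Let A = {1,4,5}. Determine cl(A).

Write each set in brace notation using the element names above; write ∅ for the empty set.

{1,3,4,5}

X∖A={3,2,6,7}, int(X∖A)={2,6,7}, hence cl(A)={1,3,4,5}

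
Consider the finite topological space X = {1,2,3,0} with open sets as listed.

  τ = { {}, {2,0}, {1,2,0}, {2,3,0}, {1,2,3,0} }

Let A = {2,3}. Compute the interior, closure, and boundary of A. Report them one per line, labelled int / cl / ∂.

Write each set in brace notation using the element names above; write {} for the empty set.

open subsets of A: {}; so int(A) = {}
closure: X∖int(X∖A) = X∖{} = {1,2,3,0}
∂A = {1,2,3,0} minus {} = {1,2,3,0}

int(A) = {}
cl(A)  = {1,2,3,0}
∂A     = {1,2,3,0}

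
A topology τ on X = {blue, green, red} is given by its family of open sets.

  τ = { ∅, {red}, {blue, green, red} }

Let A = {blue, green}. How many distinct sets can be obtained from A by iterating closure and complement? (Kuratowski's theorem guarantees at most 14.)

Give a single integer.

4

X∖A={red}, int(X∖A)={red}, hence cl(A)={blue, green}
Orbit (k=closure, c=complement):
  1. A     = {blue, green}
  2. cA    = {red}
  3. kcA   = {blue, green, red}
  4. ckcA  = ∅
(closed under both — stop)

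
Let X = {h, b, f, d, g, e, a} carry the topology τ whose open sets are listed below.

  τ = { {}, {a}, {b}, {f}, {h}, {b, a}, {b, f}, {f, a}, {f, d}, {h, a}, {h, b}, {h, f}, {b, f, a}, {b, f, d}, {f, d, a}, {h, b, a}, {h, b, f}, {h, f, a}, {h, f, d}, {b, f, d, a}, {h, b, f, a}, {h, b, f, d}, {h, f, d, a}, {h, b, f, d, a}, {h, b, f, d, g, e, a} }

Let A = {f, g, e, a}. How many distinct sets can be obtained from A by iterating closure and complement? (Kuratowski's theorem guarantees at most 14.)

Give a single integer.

cl via duality: int({h, b, d}) = {h, b}, so X∖{h, b} = {f, d, g, e, a}
Write k for closure, c for complement:
  1. A     = {f, g, e, a}
  2. kA    = {f, d, g, e, a}
  3. cA    = {h, b, d}
  4. ckA   = {h, b}
  5. kcA   = {h, b, d, g, e}
  6. kckA  = {h, b, g, e}
  7. ckcA  = {f, a}
  8. ckckA = {f, d, a}
applying k or c yields no new set

8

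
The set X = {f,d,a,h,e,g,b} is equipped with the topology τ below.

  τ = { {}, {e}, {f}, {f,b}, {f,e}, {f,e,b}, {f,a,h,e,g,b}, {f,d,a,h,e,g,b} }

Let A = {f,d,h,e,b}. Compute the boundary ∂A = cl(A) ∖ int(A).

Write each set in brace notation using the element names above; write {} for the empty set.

open subsets of A: {}, {f}, {e}, {f,e}, {f,b}, {f,e,b}; so int(A) = {f,e,b}
closure: X∖int(X∖A) = X∖{} = {f,d,a,h,e,g,b}
∂A = {f,d,a,h,e,g,b} minus {f,e,b} = {d,a,h,g}

{d,a,h,g}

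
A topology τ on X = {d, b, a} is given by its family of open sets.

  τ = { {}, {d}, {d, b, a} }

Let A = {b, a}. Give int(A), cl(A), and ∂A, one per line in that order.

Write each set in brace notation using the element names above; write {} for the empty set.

int(A) = {}
cl(A)  = {b, a}
∂A     = {b, a}

open subsets of A: {}; so int(A) = {}
closure: X∖int(X∖A) = X∖{d} = {b, a}
∂A = {b, a} minus {} = {b, a}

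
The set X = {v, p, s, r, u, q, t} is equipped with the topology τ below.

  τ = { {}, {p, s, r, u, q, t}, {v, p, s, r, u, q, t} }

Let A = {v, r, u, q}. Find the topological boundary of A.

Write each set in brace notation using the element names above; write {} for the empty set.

{v, p, s, r, u, q, t}

interior: largest open inside A is {} (from {})
cl via duality: int({p, s, t}) = {}, so X∖{} = {v, p, s, r, u, q, t}
cl∖int = {v, p, s, r, u, q, t}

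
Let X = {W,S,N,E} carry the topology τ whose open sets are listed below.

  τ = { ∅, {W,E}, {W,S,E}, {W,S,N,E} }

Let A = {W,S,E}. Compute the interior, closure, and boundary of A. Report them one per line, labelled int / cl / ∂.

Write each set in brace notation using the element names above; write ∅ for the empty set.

int(A) = {W,S,E}
cl(A)  = {W,S,N,E}
∂A     = {N}

opens ⊆ A: ∅, {W,E}, {W,S,E}; union → int = {W,S,E}
complement {N}; its interior ∅; cl(A) = X∖∅ = {W,S,N,E}
boundary = {W,S,N,E} ∖ {W,S,E} = {N}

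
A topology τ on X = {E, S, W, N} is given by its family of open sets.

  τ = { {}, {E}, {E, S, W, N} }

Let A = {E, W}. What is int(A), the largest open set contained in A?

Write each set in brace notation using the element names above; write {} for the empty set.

opens ⊆ A: {}, {E}; union → int = {E}

{E}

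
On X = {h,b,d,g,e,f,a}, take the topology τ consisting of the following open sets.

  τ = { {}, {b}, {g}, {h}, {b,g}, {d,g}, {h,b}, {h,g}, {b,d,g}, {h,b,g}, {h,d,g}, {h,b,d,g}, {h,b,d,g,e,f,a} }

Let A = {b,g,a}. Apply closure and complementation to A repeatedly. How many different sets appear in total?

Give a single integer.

X∖A={h,d,e,f}, int(X∖A)={h}, hence cl(A)={b,d,g,e,f,a}
Orbit (k=closure, c=complement):
  1. A     = {b,g,a}
  2. kA    = {b,d,g,e,f,a}
  3. cA    = {h,d,e,f}
  4. ckA   = {h}
  5. kcA   = {h,d,e,f,a}
  6. kckA  = {h,e,f,a}
  7. ckcA  = {b,g}
  8. ckckA = {b,d,g}
(closed under both — stop)

8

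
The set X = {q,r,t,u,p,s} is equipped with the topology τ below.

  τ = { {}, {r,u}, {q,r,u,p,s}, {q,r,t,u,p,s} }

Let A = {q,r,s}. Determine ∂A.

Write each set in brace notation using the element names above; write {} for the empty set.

U open, U⊆A: {}. int(A) = ⋃ = {}
X∖A={t,u,p}, int(X∖A)={}, hence cl(A)={q,r,t,u,p,s}
∂A: remove int from cl → {q,r,t,u,p,s}

{q,r,t,u,p,s}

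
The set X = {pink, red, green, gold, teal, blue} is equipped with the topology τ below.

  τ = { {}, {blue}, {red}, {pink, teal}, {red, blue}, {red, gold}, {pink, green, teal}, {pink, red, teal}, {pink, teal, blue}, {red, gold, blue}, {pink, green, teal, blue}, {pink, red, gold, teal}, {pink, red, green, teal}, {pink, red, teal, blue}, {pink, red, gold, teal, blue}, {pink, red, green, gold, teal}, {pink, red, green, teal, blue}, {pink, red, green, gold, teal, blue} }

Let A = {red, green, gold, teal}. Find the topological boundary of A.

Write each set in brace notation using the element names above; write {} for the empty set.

{pink, green, teal}

U open, U⊆A: {}, {red}, {red, gold}. int(A) = ⋃ = {red, gold}
X∖A={pink, blue}, int(X∖A)={blue}, hence cl(A)={pink, red, green, gold, teal}
∂A: remove int from cl → {pink, green, teal}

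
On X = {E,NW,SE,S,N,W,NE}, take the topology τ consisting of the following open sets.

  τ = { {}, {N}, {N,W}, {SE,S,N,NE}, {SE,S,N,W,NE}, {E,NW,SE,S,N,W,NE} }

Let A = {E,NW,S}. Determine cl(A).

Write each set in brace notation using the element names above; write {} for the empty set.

cl via duality: int({SE,N,W,NE}) = {N,W}, so X∖{N,W} = {E,NW,SE,S,NE}

{E,NW,SE,S,NE}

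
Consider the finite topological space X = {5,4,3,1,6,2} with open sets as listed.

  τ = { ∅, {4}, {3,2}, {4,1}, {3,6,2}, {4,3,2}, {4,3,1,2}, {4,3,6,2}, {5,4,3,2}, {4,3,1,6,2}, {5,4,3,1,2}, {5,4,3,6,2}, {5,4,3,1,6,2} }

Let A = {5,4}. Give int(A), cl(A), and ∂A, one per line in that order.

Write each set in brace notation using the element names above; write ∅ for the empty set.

open subsets of A: ∅, {4}; so int(A) = {4}
closure: X∖int(X∖A) = X∖{3,6,2} = {5,4,1}
∂A = {5,4,1} minus {4} = {5,1}

int(A) = {4}
cl(A)  = {5,4,1}
∂A     = {5,1}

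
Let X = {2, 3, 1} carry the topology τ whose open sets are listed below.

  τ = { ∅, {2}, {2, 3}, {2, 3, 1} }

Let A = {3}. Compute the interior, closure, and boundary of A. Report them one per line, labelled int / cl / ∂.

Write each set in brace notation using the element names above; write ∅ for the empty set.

interior: largest open inside A is ∅ (from ∅)
cl via duality: int({2, 1}) = {2}, so X∖{2} = {3, 1}
cl∖int = {3, 1}

int(A) = ∅
cl(A)  = {3, 1}
∂A     = {3, 1}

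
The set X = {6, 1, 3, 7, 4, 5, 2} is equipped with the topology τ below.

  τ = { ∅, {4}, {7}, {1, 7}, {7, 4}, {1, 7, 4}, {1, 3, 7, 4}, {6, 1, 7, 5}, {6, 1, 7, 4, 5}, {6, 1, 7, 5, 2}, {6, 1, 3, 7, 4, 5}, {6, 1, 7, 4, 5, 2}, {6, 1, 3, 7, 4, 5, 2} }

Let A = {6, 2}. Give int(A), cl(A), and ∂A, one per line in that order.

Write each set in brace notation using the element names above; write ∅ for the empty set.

int(A) = ∅
cl(A)  = {6, 5, 2}
∂A     = {6, 5, 2}

open subsets of A: ∅; so int(A) = ∅
closure: X∖int(X∖A) = X∖{1, 3, 7, 4} = {6, 5, 2}
∂A = {6, 5, 2} minus ∅ = {6, 5, 2}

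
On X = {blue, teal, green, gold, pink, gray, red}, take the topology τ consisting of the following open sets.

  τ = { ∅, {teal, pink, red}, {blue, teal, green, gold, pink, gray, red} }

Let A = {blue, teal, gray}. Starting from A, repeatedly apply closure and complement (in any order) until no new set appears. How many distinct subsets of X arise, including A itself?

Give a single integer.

closure: X∖int(X∖A) = X∖∅ = {blue, teal, green, gold, pink, gray, red}
Let k=closure and c=complement:
  1. A     = {blue, teal, gray}
  2. kA    = {blue, teal, green, gold, pink, gray, red}
  3. cA    = {green, gold, pink, red}
  4. ckA   = ∅
— saturated at 4

4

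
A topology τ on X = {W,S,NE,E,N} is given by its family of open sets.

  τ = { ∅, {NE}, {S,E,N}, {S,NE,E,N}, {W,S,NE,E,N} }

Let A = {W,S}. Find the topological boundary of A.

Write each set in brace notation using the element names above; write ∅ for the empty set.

{W,S,E,N}

open subsets of A: ∅; so int(A) = ∅
closure: X∖int(X∖A) = X∖{NE} = {W,S,E,N}
∂A = {W,S,E,N} minus ∅ = {W,S,E,N}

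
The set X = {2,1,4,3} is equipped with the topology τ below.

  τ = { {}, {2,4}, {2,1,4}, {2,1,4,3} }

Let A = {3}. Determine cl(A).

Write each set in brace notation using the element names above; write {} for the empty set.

cl via duality: int({2,1,4}) = {2,1,4}, so X∖{2,1,4} = {3}

{3}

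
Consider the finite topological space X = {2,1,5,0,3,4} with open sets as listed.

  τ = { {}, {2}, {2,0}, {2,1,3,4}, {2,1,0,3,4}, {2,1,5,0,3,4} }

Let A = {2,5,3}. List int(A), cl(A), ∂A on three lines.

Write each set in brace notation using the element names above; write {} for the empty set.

open subsets of A: {}, {2}; so int(A) = {2}
closure: X∖int(X∖A) = X∖{} = {2,1,5,0,3,4}
∂A = {2,1,5,0,3,4} minus {2} = {1,5,0,3,4}

int(A) = {2}
cl(A)  = {2,1,5,0,3,4}
∂A     = {1,5,0,3,4}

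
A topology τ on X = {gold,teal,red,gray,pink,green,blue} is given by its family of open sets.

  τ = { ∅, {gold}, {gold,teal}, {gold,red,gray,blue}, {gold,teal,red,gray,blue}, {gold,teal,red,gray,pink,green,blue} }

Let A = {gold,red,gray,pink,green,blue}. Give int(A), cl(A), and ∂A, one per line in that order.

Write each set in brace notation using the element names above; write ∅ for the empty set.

open subsets of A: ∅, {gold}, {gold,red,gray,blue}; so int(A) = {gold,red,gray,blue}
closure: X∖int(X∖A) = X∖∅ = {gold,teal,red,gray,pink,green,blue}
∂A = {gold,teal,red,gray,pink,green,blue} minus {gold,red,gray,blue} = {teal,pink,green}

int(A) = {gold,red,gray,blue}
cl(A)  = {gold,teal,red,gray,pink,green,blue}
∂A     = {teal,pink,green}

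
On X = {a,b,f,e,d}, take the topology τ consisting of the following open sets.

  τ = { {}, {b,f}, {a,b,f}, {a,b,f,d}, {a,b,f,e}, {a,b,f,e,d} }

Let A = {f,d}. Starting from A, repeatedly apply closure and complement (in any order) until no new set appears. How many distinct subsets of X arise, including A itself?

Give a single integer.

4

X∖A={a,b,e}, int(X∖A)={}, hence cl(A)={a,b,f,e,d}
Orbit (k=closure, c=complement):
  1. A     = {f,d}
  2. kA    = {a,b,f,e,d}
  3. cA    = {a,b,e}
  4. ckA   = {}
(closed under both — stop)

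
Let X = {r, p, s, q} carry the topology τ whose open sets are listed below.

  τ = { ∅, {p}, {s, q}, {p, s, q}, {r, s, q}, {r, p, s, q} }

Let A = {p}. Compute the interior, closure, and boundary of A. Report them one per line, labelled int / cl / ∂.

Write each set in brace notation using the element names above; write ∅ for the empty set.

int(A) = {p}
cl(A)  = {p}
∂A     = ∅

U open, U⊆A: ∅, {p}. int(A) = ⋃ = {p}
X∖A={r, s, q}, int(X∖A)={r, s, q}, hence cl(A)={p}
∂A: remove int from cl → ∅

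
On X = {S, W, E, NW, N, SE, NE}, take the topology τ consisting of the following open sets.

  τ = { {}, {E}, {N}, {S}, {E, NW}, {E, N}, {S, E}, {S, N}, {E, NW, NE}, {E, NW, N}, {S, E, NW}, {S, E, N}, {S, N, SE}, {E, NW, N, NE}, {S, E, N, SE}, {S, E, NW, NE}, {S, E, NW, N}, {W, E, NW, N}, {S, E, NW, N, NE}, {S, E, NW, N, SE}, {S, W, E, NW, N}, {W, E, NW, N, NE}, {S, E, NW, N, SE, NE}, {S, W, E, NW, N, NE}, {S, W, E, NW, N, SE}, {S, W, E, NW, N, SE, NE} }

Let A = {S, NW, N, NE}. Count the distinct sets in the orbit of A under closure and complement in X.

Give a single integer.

complement {W, E, SE}; its interior {E}; cl(A) = X∖{E} = {S, W, NW, N, SE, NE}
With k = closure, c = complement:
  1. A     = {S, NW, N, NE}
  2. kA    = {S, W, NW, N, SE, NE}
  3. cA    = {W, E, SE}
  4. ckA   = {E}
  5. kcA   = {W, E, NW, SE, NE}
  6. kckA  = {W, E, NW, NE}
  7. ckcA  = {S, N}
  8. ckckA = {S, N, SE}
  9. kckcA = {S, W, N, SE}
  10. ckckcA = {E, NW, NE}
k, c of each give nothing new

10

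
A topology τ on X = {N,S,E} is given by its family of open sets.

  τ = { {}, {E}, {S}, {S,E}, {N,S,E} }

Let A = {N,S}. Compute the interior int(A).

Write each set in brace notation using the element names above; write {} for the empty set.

U open, U⊆A: {}, {S}. int(A) = ⋃ = {S}

{S}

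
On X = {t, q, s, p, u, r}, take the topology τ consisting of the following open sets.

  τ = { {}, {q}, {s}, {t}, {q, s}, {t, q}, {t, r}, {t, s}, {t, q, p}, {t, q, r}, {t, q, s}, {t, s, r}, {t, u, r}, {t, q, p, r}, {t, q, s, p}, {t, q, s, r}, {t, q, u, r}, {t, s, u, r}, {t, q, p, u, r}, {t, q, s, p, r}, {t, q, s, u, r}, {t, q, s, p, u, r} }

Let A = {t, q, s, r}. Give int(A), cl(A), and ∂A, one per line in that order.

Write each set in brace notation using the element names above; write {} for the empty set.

int(A) = {t, q, s, r}
cl(A)  = {t, q, s, p, u, r}
∂A     = {p, u}

interior: largest open inside A is {t, q, s, r} (from {}, {t}, {q}, {s}, {t, q}, {t, s}, {q, s}, {t, r}, {t, q, r}, {t, q, s}, {t, s, r}, {t, q, s, r})
cl via duality: int({p, u}) = {}, so X∖{} = {t, q, s, p, u, r}
cl∖int = {p, u}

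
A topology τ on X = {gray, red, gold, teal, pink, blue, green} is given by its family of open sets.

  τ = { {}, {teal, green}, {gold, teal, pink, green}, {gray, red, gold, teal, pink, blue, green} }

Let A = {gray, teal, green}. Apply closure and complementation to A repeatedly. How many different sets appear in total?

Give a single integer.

6

complement {red, gold, pink, blue}; its interior {}; cl(A) = X∖{} = {gray, red, gold, teal, pink, blue, green}
With k = closure, c = complement:
  1. A     = {gray, teal, green}
  2. kA    = {gray, red, gold, teal, pink, blue, green}
  3. cA    = {red, gold, pink, blue}
  4. ckA   = {}
  5. kcA   = {gray, red, gold, pink, blue}
  6. ckcA  = {teal, green}
k, c of each give nothing new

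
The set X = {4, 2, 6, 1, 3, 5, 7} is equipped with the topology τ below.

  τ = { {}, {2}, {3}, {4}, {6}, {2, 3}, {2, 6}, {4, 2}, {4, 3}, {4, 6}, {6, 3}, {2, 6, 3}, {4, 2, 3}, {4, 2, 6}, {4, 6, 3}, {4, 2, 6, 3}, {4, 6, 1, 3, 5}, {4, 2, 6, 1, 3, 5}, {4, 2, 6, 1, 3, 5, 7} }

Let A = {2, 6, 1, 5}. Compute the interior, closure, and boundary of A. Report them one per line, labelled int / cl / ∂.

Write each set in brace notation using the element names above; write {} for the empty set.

interior: largest open inside A is {2, 6} (from {}, {6}, {2}, {2, 6})
cl via duality: int({4, 3, 7}) = {4, 3}, so X∖{4, 3} = {2, 6, 1, 5, 7}
cl∖int = {1, 5, 7}

int(A) = {2, 6}
cl(A)  = {2, 6, 1, 5, 7}
∂A     = {1, 5, 7}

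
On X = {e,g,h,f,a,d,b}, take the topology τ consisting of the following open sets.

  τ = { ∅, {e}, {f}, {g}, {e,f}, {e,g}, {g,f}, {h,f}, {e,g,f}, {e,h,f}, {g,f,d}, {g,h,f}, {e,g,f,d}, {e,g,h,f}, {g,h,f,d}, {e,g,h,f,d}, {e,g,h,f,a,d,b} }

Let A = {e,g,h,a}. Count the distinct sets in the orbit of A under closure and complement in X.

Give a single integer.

8

complement {f,d,b}; its interior {f}; cl(A) = X∖{f} = {e,g,h,a,d,b}
With k = closure, c = complement:
  1. A     = {e,g,h,a}
  2. kA    = {e,g,h,a,d,b}
  3. cA    = {f,d,b}
  4. ckA   = {f}
  5. kcA   = {h,f,a,d,b}
  6. ckcA  = {e,g}
  7. kckcA = {e,g,a,d,b}
  8. ckckcA = {h,f}
k, c of each give nothing new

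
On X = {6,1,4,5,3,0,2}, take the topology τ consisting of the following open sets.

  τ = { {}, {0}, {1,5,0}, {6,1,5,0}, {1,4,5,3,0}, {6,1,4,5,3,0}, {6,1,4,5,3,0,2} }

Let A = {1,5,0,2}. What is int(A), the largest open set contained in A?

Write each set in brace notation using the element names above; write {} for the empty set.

{1,5,0}

open subsets of A: {}, {0}, {1,5,0}; so int(A) = {1,5,0}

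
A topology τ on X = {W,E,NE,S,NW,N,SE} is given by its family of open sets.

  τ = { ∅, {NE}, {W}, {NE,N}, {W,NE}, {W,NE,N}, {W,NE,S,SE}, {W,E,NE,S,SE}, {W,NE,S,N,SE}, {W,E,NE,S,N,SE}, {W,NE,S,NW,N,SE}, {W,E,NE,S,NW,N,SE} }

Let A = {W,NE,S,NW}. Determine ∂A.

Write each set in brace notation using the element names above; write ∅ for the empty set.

{E,S,NW,N,SE}

opens ⊆ A: ∅, {W}, {NE}, {W,NE}; union → int = {W,NE}
complement {E,N,SE}; its interior ∅; cl(A) = X∖∅ = {W,E,NE,S,NW,N,SE}
boundary = {W,E,NE,S,NW,N,SE} ∖ {W,NE} = {E,S,NW,N,SE}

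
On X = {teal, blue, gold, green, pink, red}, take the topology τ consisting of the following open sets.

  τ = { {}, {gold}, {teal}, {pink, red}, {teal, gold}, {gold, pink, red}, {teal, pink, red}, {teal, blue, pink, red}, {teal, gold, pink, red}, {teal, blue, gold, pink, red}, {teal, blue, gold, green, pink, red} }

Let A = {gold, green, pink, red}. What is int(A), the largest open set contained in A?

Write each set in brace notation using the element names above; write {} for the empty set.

open subsets of A: {}, {gold}, {pink, red}, {gold, pink, red}; so int(A) = {gold, pink, red}

{gold, pink, red}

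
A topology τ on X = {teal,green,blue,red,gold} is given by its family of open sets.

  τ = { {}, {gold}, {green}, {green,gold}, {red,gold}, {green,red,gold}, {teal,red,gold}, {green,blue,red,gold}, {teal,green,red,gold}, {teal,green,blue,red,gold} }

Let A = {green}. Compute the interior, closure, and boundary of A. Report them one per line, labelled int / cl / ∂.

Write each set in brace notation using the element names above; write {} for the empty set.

U open, U⊆A: {}, {green}. int(A) = ⋃ = {green}
X∖A={teal,blue,red,gold}, int(X∖A)={teal,red,gold}, hence cl(A)={green,blue}
∂A: remove int from cl → {blue}

int(A) = {green}
cl(A)  = {green,blue}
∂A     = {blue}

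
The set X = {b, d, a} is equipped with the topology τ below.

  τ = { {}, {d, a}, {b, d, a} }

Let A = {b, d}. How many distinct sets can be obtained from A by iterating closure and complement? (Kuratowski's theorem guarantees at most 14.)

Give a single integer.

4

cl via duality: int({a}) = {}, so X∖{} = {b, d, a}
Write k for closure, c for complement:
  1. A     = {b, d}
  2. kA    = {b, d, a}
  3. cA    = {a}
  4. ckA   = {}
applying k or c yields no new set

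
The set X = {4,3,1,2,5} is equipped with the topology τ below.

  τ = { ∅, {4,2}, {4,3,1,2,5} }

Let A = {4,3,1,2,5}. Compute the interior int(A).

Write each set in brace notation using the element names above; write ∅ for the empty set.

U open, U⊆A: ∅, {4,2}, {4,3,1,2,5}. int(A) = ⋃ = {4,3,1,2,5}

{4,3,1,2,5}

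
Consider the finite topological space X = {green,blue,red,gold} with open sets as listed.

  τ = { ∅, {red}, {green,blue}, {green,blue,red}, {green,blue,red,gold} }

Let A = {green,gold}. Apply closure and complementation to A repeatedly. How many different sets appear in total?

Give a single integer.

8

complement {blue,red}; its interior {red}; cl(A) = X∖{red} = {green,blue,gold}
With k = closure, c = complement:
  1. A     = {green,gold}
  2. kA    = {green,blue,gold}
  3. cA    = {blue,red}
  4. ckA   = {red}
  5. kcA   = {green,blue,red,gold}
  6. kckA  = {red,gold}
  7. ckcA  = ∅
  8. ckckA = {green,blue}
k, c of each give nothing new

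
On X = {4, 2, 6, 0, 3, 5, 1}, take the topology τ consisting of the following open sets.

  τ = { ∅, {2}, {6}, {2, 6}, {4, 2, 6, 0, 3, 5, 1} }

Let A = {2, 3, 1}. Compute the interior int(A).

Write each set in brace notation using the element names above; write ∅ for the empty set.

open subsets of A: ∅, {2}; so int(A) = {2}

{2}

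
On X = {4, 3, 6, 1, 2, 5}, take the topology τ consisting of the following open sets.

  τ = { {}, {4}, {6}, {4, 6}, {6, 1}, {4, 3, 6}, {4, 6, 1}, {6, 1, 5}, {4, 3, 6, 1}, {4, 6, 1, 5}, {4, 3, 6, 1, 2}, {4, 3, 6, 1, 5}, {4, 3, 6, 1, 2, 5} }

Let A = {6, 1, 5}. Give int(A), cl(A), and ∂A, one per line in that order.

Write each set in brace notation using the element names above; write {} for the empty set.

interior: largest open inside A is {6, 1, 5} (from {}, {6}, {6, 1}, {6, 1, 5})
cl via duality: int({4, 3, 2}) = {4}, so X∖{4} = {3, 6, 1, 2, 5}
cl∖int = {3, 2}

int(A) = {6, 1, 5}
cl(A)  = {3, 6, 1, 2, 5}
∂A     = {3, 2}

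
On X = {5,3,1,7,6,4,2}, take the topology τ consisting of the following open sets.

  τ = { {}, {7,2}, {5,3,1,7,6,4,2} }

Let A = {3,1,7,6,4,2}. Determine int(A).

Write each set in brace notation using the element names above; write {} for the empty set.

U open, U⊆A: {}, {7,2}. int(A) = ⋃ = {7,2}

{7,2}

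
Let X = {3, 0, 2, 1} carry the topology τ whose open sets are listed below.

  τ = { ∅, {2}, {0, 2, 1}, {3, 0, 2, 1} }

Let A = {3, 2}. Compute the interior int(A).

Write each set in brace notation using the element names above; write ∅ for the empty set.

U open, U⊆A: ∅, {2}. int(A) = ⋃ = {2}

{2}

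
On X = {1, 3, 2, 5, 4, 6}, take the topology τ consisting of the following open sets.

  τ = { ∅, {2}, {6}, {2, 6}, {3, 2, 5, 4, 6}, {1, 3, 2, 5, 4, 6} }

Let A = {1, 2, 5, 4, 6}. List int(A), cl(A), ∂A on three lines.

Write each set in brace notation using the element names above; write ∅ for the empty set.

U open, U⊆A: ∅, {2}, {6}, {2, 6}. int(A) = ⋃ = {2, 6}
X∖A={3}, int(X∖A)=∅, hence cl(A)={1, 3, 2, 5, 4, 6}
∂A: remove int from cl → {1, 3, 5, 4}

int(A) = {2, 6}
cl(A)  = {1, 3, 2, 5, 4, 6}
∂A     = {1, 3, 5, 4}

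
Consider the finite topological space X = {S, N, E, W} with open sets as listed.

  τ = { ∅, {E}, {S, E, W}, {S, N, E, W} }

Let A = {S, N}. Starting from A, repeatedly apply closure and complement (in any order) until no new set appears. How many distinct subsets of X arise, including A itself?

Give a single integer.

X∖A={E, W}, int(X∖A)={E}, hence cl(A)={S, N, W}
Orbit (k=closure, c=complement):
  1. A     = {S, N}
  2. kA    = {S, N, W}
  3. cA    = {E, W}
  4. ckA   = {E}
  5. kcA   = {S, N, E, W}
  6. ckcA  = ∅
(closed under both — stop)

6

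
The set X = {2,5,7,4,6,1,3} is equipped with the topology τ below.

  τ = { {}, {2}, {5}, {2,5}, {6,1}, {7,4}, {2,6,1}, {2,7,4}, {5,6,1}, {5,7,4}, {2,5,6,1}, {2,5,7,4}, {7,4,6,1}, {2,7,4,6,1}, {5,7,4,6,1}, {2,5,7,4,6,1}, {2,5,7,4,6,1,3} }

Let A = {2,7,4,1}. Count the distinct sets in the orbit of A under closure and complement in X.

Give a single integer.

10

X∖A={5,6,3}, int(X∖A)={5}, hence cl(A)={2,7,4,6,1,3}
Orbit (k=closure, c=complement):
  1. A     = {2,7,4,1}
  2. kA    = {2,7,4,6,1,3}
  3. cA    = {5,6,3}
  4. ckA   = {5}
  5. kcA   = {5,6,1,3}
  6. kckA  = {5,3}
  7. ckcA  = {2,7,4}
  8. ckckA = {2,7,4,6,1}
  9. kckcA = {2,7,4,3}
  10. ckckcA = {5,6,1}
(closed under both — stop)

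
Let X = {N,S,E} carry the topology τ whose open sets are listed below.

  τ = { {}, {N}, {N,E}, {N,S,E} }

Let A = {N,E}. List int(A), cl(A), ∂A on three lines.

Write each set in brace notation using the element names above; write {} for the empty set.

int(A) = {N,E}
cl(A)  = {N,S,E}
∂A     = {S}

open subsets of A: {}, {N}, {N,E}; so int(A) = {N,E}
closure: X∖int(X∖A) = X∖{} = {N,S,E}
∂A = {N,S,E} minus {N,E} = {S}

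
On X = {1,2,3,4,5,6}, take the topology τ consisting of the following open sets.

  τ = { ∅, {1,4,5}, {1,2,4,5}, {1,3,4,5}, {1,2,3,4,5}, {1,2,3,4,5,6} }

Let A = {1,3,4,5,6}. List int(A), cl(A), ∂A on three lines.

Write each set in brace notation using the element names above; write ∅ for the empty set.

int(A) = {1,3,4,5}
cl(A)  = {1,2,3,4,5,6}
∂A     = {2,6}

open subsets of A: ∅, {1,4,5}, {1,3,4,5}; so int(A) = {1,3,4,5}
closure: X∖int(X∖A) = X∖∅ = {1,2,3,4,5,6}
∂A = {1,2,3,4,5,6} minus {1,3,4,5} = {2,6}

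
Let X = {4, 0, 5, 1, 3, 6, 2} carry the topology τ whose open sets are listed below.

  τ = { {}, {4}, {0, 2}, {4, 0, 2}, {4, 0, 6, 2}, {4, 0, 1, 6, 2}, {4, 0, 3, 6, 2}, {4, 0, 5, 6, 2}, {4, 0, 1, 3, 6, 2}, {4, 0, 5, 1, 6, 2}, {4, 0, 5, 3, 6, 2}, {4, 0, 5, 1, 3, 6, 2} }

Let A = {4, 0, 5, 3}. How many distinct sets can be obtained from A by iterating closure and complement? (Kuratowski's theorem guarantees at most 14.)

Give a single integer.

8

complement {1, 6, 2}; its interior {}; cl(A) = X∖{} = {4, 0, 5, 1, 3, 6, 2}
With k = closure, c = complement:
  1. A     = {4, 0, 5, 3}
  2. kA    = {4, 0, 5, 1, 3, 6, 2}
  3. cA    = {1, 6, 2}
  4. ckA   = {}
  5. kcA   = {0, 5, 1, 3, 6, 2}
  6. ckcA  = {4}
  7. kckcA = {4, 5, 1, 3, 6}
  8. ckckcA = {0, 2}
k, c of each give nothing new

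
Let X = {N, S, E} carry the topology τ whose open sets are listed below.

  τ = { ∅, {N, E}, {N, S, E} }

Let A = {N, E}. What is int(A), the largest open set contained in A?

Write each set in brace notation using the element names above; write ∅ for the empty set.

{N, E}

interior: largest open inside A is {N, E} (from ∅, {N, E})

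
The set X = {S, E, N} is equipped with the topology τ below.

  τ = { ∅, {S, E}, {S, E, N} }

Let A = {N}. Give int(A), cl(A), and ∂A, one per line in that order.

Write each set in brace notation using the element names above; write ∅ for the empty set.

int(A) = ∅
cl(A)  = {N}
∂A     = {N}

opens ⊆ A: ∅; union → int = ∅
complement {S, E}; its interior {S, E}; cl(A) = X∖{S, E} = {N}
boundary = {N} ∖ ∅ = {N}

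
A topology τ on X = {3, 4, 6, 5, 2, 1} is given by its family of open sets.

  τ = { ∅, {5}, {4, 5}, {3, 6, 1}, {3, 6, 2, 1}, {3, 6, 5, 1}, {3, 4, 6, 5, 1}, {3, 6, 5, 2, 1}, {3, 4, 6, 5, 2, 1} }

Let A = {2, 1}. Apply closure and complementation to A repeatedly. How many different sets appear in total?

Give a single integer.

cl via duality: int({3, 4, 6, 5}) = {4, 5}, so X∖{4, 5} = {3, 6, 2, 1}
Write k for closure, c for complement:
  1. A     = {2, 1}
  2. kA    = {3, 6, 2, 1}
  3. cA    = {3, 4, 6, 5}
  4. ckA   = {4, 5}
  5. kcA   = {3, 4, 6, 5, 2, 1}
  6. ckcA  = ∅
applying k or c yields no new set

6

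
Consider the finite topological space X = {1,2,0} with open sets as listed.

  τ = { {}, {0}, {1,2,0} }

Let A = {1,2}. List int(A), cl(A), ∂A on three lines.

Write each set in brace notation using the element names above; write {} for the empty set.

opens ⊆ A: {}; union → int = {}
complement {0}; its interior {0}; cl(A) = X∖{0} = {1,2}
boundary = {1,2} ∖ {} = {1,2}

int(A) = {}
cl(A)  = {1,2}
∂A     = {1,2}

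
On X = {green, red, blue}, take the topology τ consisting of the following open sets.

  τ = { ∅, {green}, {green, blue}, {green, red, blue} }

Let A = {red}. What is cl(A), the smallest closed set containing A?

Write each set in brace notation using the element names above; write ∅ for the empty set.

closure: X∖int(X∖A) = X∖{green, blue} = {red}

{red}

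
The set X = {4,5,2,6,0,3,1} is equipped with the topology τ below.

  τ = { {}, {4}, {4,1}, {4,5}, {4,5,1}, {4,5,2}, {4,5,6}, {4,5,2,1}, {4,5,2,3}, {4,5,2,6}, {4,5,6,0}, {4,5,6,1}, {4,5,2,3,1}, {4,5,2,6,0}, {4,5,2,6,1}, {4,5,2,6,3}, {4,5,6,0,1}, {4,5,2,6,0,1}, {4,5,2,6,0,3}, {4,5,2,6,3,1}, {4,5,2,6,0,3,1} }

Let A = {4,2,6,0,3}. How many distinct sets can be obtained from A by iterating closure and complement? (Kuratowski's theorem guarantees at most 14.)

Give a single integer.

X∖A={5,1}, int(X∖A)={}, hence cl(A)={4,5,2,6,0,3,1}
Orbit (k=closure, c=complement):
  1. A     = {4,2,6,0,3}
  2. kA    = {4,5,2,6,0,3,1}
  3. cA    = {5,1}
  4. ckA   = {}
  5. kcA   = {5,2,6,0,3,1}
  6. ckcA  = {4}
(closed under both — stop)

6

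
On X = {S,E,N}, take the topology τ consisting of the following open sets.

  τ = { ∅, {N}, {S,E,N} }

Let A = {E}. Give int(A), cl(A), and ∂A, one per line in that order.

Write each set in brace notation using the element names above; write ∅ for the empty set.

opens ⊆ A: ∅; union → int = ∅
complement {S,N}; its interior {N}; cl(A) = X∖{N} = {S,E}
boundary = {S,E} ∖ ∅ = {S,E}

int(A) = ∅
cl(A)  = {S,E}
∂A     = {S,E}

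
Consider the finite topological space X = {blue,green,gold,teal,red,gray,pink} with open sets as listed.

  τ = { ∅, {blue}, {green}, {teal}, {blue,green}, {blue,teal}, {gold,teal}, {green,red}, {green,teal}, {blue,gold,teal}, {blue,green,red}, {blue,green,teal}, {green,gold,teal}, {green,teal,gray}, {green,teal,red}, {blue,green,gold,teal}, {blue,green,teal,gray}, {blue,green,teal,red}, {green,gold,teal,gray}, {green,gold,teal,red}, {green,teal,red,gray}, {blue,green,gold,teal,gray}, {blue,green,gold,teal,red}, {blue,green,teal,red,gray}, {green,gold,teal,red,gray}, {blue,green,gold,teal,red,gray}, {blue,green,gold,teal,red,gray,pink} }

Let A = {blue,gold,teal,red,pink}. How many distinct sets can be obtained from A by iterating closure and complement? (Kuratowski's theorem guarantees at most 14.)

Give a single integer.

complement {green,gray}; its interior {green}; cl(A) = X∖{green} = {blue,gold,teal,red,gray,pink}
With k = closure, c = complement:
  1. A     = {blue,gold,teal,red,pink}
  2. kA    = {blue,gold,teal,red,gray,pink}
  3. cA    = {green,gray}
  4. ckA   = {green}
  5. kcA   = {green,red,gray,pink}
  6. ckcA  = {blue,gold,teal}
  7. kckcA = {blue,gold,teal,gray,pink}
  8. ckckcA = {green,red}
k, c of each give nothing new

8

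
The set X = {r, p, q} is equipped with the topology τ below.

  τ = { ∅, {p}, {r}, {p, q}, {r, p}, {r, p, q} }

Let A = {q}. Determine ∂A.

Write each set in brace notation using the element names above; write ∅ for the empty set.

{q}

open subsets of A: ∅; so int(A) = ∅
closure: X∖int(X∖A) = X∖{r, p} = {q}
∂A = {q} minus ∅ = {q}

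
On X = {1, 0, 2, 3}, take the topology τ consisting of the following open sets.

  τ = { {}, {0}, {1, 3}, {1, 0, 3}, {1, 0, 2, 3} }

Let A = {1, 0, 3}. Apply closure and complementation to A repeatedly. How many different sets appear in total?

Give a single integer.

X∖A={2}, int(X∖A)={}, hence cl(A)={1, 0, 2, 3}
Orbit (k=closure, c=complement):
  1. A     = {1, 0, 3}
  2. kA    = {1, 0, 2, 3}
  3. cA    = {2}
  4. ckA   = {}
(closed under both — stop)

4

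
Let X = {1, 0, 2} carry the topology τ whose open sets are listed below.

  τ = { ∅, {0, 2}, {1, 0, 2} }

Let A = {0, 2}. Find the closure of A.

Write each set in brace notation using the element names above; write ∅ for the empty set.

closure: X∖int(X∖A) = X∖∅ = {1, 0, 2}

{1, 0, 2}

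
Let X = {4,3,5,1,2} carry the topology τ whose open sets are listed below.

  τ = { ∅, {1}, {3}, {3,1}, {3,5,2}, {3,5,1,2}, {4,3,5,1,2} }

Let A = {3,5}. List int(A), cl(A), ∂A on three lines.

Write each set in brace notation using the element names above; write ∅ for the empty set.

int(A) = {3}
cl(A)  = {4,3,5,2}
∂A     = {4,5,2}

open subsets of A: ∅, {3}; so int(A) = {3}
closure: X∖int(X∖A) = X∖{1} = {4,3,5,2}
∂A = {4,3,5,2} minus {3} = {4,5,2}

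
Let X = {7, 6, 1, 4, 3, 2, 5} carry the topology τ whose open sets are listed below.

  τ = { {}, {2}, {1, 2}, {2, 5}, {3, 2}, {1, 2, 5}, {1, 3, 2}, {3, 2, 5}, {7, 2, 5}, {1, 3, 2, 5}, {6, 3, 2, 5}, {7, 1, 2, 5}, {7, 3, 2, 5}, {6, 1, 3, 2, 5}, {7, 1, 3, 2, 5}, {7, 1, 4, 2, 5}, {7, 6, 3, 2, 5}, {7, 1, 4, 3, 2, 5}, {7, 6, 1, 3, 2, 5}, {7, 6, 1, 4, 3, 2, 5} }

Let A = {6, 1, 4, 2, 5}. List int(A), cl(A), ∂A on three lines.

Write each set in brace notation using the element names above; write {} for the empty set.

int(A) = {1, 2, 5}
cl(A)  = {7, 6, 1, 4, 3, 2, 5}
∂A     = {7, 6, 4, 3}

opens ⊆ A: {}, {2}, {2, 5}, {1, 2}, {1, 2, 5}; union → int = {1, 2, 5}
complement {7, 3}; its interior {}; cl(A) = X∖{} = {7, 6, 1, 4, 3, 2, 5}
boundary = {7, 6, 1, 4, 3, 2, 5} ∖ {1, 2, 5} = {7, 6, 4, 3}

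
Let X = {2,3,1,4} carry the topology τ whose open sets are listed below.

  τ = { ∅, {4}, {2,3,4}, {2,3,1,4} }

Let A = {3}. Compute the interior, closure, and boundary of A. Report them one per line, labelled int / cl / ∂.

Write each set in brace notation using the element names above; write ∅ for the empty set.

U open, U⊆A: ∅. int(A) = ⋃ = ∅
X∖A={2,1,4}, int(X∖A)={4}, hence cl(A)={2,3,1}
∂A: remove int from cl → {2,3,1}

int(A) = ∅
cl(A)  = {2,3,1}
∂A     = {2,3,1}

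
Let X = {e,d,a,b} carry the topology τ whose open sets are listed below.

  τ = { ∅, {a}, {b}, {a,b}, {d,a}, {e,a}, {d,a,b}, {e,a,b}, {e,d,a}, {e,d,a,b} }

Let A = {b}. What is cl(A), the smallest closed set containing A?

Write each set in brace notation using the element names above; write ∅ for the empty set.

cl via duality: int({e,d,a}) = {e,d,a}, so X∖{e,d,a} = {b}

{b}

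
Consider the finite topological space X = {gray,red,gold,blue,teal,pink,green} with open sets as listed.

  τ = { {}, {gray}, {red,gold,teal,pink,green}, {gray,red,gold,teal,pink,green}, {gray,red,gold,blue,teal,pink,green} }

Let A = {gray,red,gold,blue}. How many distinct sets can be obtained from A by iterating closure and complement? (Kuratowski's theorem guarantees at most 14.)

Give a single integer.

8

closure: X∖int(X∖A) = X∖{} = {gray,red,gold,blue,teal,pink,green}
Let k=closure and c=complement:
  1. A     = {gray,red,gold,blue}
  2. kA    = {gray,red,gold,blue,teal,pink,green}
  3. cA    = {teal,pink,green}
  4. ckA   = {}
  5. kcA   = {red,gold,blue,teal,pink,green}
  6. ckcA  = {gray}
  7. kckcA = {gray,blue}
  8. ckckcA = {red,gold,teal,pink,green}
— saturated at 8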